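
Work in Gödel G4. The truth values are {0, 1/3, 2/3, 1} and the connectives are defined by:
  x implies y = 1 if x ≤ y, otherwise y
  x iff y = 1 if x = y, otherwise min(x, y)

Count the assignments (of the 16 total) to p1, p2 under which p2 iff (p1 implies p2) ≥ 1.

p1 = 0, p2 = 0 ↦ 0  <
p1 = 0, p2 = 1/3 ↦ 1/3  <
p1 = 0, p2 = 2/3 ↦ 2/3  <
p1 = 0, p2 = 1 ↦ 1  ≥
p1 = 1/3, p2 = 0 ↦ 1  ≥
p1 = 1/3, p2 = 1/3 ↦ 1/3  <
p1 = 1/3, p2 = 2/3 ↦ 2/3  <
p1 = 1/3, p2 = 1 ↦ 1  ≥
p1 = 2/3, p2 = 0 ↦ 1  ≥
p1 = 2/3, p2 = 1/3 ↦ 1  ≥
p1 = 2/3, p2 = 2/3 ↦ 2/3  <
p1 = 2/3, p2 = 1 ↦ 1  ≥
p1 = 1, p2 = 0 ↦ 1  ≥
p1 = 1, p2 = 1/3 ↦ 1  ≥
p1 = 1, p2 = 2/3 ↦ 1  ≥
p1 = 1, p2 = 1 ↦ 1  ≥
So 10 of the 16 assignments meet the threshold.

10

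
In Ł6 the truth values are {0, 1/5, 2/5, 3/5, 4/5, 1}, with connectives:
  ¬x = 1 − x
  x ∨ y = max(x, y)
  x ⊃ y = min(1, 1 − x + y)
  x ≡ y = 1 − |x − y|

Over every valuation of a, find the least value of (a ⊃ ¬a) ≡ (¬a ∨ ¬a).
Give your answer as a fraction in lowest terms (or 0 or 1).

3/5

Take a = 2/5:
¬a = ¬2/5 = 3/5
a ⊃ ¬a = 2/5 ⊃ 3/5 = 1
¬a = ¬2/5 = 3/5
¬a = ¬2/5 = 3/5
¬a ∨ ¬a = 3/5 ∨ 3/5 = 3/5
(a ⊃ ¬a) ≡ (¬a ∨ ¬a) = 1 ≡ 3/5 = 3/5
No assignment yields a value below 3/5, so this is the minimum.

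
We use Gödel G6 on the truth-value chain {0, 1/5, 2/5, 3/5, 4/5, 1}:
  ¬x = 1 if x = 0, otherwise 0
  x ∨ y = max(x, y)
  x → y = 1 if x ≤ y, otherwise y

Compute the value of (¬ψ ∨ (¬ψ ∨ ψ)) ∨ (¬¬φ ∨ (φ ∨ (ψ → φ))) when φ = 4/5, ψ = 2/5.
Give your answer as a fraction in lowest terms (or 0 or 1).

¬ψ = ¬2/5 = 0
¬ψ = ¬2/5 = 0
¬ψ ∨ ψ = 0 ∨ 2/5 = 2/5
¬ψ ∨ (¬ψ ∨ ψ) = 0 ∨ 2/5 = 2/5
¬φ = ¬4/5 = 0
¬¬φ = ¬0 = 1
ψ → φ = 2/5 → 4/5 = 1
φ ∨ (ψ → φ) = 4/5 ∨ 1 = 1
¬¬φ ∨ (φ ∨ (ψ → φ)) = 1 ∨ 1 = 1
(¬ψ ∨ (¬ψ ∨ ψ)) ∨ (¬¬φ ∨ (φ ∨ (ψ → φ))) = 2/5 ∨ 1 = 1

1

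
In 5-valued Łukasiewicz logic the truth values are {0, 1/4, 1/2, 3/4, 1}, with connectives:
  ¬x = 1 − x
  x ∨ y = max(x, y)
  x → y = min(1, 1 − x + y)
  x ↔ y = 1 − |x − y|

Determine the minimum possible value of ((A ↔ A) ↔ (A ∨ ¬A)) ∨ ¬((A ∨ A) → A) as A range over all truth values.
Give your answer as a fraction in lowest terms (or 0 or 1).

1/2

Take A = 1/2:
A ↔ A = 1/2 ↔ 1/2 = 1
¬A = ¬1/2 = 1/2
A ∨ ¬A = 1/2 ∨ 1/2 = 1/2
(A ↔ A) ↔ (A ∨ ¬A) = 1 ↔ 1/2 = 1/2
A ∨ A = 1/2 ∨ 1/2 = 1/2
(A ∨ A) → A = 1/2 → 1/2 = 1
¬((A ∨ A) → A) = ¬1 = 0
((A ↔ A) ↔ (A ∨ ¬A)) ∨ ¬((A ∨ A) → A) = 1/2 ∨ 0 = 1/2
No assignment yields a value below 1/2, so this is the minimum.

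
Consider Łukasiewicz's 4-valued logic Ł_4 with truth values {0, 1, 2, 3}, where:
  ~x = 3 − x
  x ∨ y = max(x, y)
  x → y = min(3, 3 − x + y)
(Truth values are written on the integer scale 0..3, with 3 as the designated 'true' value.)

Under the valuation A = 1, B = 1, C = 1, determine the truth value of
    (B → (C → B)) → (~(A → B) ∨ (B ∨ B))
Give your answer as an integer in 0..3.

1

C → B = 1 → 1 = 3
B → (C → B) = 1 → 3 = 3
A → B = 1 → 1 = 3
~(A → B) = ~3 = 0
B ∨ B = 1 ∨ 1 = 1
~(A → B) ∨ (B ∨ B) = 0 ∨ 1 = 1
(B → (C → B)) → (~(A → B) ∨ (B ∨ B)) = 3 → 1 = 1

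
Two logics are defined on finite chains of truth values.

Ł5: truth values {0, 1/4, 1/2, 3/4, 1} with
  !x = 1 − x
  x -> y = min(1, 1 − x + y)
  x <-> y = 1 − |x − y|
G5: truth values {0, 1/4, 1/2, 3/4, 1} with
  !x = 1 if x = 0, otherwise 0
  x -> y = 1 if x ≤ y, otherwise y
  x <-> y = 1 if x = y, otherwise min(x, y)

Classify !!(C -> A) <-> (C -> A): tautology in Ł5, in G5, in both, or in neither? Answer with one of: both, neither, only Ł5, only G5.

only Ł5

In Ł5: every assignment gives 1 — tautology.
In G5: at A = 1/4, C = 1/2 the value is 1/4 — not a tautology.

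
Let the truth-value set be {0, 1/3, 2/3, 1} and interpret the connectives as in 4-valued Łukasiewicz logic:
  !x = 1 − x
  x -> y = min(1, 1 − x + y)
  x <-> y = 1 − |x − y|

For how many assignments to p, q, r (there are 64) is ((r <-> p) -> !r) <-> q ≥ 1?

16

value 1: 16 assignments (counts)
value 2/3: 22 assignments
value 1/3: 16 assignments
value 0: 10 assignments
So 16 of the 64 assignments meet the threshold.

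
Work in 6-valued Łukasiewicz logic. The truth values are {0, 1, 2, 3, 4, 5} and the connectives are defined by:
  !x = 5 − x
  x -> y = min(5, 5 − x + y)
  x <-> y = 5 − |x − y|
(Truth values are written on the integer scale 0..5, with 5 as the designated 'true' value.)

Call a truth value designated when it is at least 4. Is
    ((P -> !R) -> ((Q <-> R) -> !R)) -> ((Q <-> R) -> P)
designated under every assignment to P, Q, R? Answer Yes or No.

Counterexample: take P = 0, Q = 0, R = 0.
!R = !0 = 5
P -> !R = 0 -> 5 = 5
Q <-> R = 0 <-> 0 = 5
(Q <-> R) -> !R = 5 -> 5 = 5
(P -> !R) -> ((Q <-> R) -> !R) = 5 -> 5 = 5
(Q <-> R) -> P = 5 -> 0 = 0
((P -> !R) -> ((Q <-> R) -> !R)) -> ((Q <-> R) -> P) = 5 -> 0 = 0
This gives 0, which is below 4.

No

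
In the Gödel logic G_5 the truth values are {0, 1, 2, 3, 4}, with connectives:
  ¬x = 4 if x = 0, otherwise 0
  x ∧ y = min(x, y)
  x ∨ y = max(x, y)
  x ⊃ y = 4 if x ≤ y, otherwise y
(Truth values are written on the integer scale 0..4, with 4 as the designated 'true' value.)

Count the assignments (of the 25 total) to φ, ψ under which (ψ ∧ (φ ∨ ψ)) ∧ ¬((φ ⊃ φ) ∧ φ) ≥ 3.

value 4: 1 assignment (counts)
value 3: 1 assignment (counts)
value 2: 1 assignment
value 1: 1 assignment
value 0: 21 assignments
So 2 of the 25 assignments meet the threshold.

2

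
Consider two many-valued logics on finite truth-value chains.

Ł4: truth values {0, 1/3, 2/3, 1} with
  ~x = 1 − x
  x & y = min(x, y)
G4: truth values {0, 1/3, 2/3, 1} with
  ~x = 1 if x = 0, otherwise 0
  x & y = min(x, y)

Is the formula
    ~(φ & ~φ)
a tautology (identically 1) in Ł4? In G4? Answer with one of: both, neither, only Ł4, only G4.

only G4

In Ł4: at φ = 1/3 the value is 2/3 — not a tautology.
In G4: every assignment gives 1 — tautology.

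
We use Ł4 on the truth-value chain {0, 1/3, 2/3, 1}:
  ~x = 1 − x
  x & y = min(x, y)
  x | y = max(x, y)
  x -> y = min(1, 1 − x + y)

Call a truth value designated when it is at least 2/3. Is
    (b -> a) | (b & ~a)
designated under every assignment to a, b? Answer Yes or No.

a = 0, b = 0 ↦ 1
a = 0, b = 1/3 ↦ 2/3
a = 0, b = 2/3 ↦ 2/3
a = 0, b = 1 ↦ 1
a = 1/3, b = 0 ↦ 1
a = 1/3, b = 1/3 ↦ 1
a = 1/3, b = 2/3 ↦ 2/3
a = 1/3, b = 1 ↦ 2/3
a = 2/3, b = 0 ↦ 1
a = 2/3, b = 1/3 ↦ 1
a = 2/3, b = 2/3 ↦ 1
a = 2/3, b = 1 ↦ 2/3
a = 1, b = 0 ↦ 1
a = 1, b = 1/3 ↦ 1
a = 1, b = 2/3 ↦ 1
a = 1, b = 1 ↦ 1
Every assignment gives a value ≥ 2/3.

Yes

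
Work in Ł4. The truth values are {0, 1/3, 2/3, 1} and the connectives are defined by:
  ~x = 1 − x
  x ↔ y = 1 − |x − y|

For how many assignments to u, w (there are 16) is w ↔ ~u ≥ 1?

u = 0, w = 0 ↦ 0  <
u = 0, w = 1/3 ↦ 1/3  <
u = 0, w = 2/3 ↦ 2/3  <
u = 0, w = 1 ↦ 1  ≥
u = 1/3, w = 0 ↦ 1/3  <
u = 1/3, w = 1/3 ↦ 2/3  <
u = 1/3, w = 2/3 ↦ 1  ≥
u = 1/3, w = 1 ↦ 2/3  <
u = 2/3, w = 0 ↦ 2/3  <
u = 2/3, w = 1/3 ↦ 1  ≥
u = 2/3, w = 2/3 ↦ 2/3  <
u = 2/3, w = 1 ↦ 1/3  <
u = 1, w = 0 ↦ 1  ≥
u = 1, w = 1/3 ↦ 2/3  <
u = 1, w = 2/3 ↦ 1/3  <
u = 1, w = 1 ↦ 0  <
So 4 of the 16 assignments meet the threshold.

4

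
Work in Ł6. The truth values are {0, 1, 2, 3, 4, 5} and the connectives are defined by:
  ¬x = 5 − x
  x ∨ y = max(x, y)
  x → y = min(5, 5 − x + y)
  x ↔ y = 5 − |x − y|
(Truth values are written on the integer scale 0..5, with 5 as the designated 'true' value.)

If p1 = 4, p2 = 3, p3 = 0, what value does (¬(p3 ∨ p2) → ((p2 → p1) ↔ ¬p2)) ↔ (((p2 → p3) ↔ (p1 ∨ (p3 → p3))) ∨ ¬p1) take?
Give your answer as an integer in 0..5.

2

p3 ∨ p2 = 0 ∨ 3 = 3
¬(p3 ∨ p2) = ¬3 = 2
p2 → p1 = 3 → 4 = 5
¬p2 = ¬3 = 2
(p2 → p1) ↔ ¬p2 = 5 ↔ 2 = 2
¬(p3 ∨ p2) → ((p2 → p1) ↔ ¬p2) = 2 → 2 = 5
p2 → p3 = 3 → 0 = 2
p3 → p3 = 0 → 0 = 5
p1 ∨ (p3 → p3) = 4 ∨ 5 = 5
(p2 → p3) ↔ (p1 ∨ (p3 → p3)) = 2 ↔ 5 = 2
¬p1 = ¬4 = 1
((p2 → p3) ↔ (p1 ∨ (p3 → p3))) ∨ ¬p1 = 2 ∨ 1 = 2
(¬(p3 ∨ p2) → ((p2 → p1) ↔ ¬p2)) ↔ (((p2 → p3) ↔ (p1 ∨ (p3 → p3))) ∨ ¬p1) = 5 ↔ 2 = 2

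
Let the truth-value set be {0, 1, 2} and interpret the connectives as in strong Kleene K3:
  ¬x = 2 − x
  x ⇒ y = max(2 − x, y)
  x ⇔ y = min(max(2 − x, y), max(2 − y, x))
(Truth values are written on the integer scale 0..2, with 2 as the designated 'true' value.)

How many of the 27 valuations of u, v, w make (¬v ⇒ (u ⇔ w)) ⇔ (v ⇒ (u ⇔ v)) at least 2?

value 2: 5 assignments (counts)
value 1: 17 assignments
value 0: 5 assignments
So 5 of the 27 assignments meet the threshold.

5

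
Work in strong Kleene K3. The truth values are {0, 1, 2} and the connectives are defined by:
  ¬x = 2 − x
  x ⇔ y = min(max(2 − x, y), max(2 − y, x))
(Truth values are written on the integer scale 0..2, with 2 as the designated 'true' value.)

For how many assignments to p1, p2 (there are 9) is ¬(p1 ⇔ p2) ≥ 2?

2

p1 = 0, p2 = 0 ↦ 0  <
p1 = 0, p2 = 1 ↦ 1  <
p1 = 0, p2 = 2 ↦ 2  ≥
p1 = 1, p2 = 0 ↦ 1  <
p1 = 1, p2 = 1 ↦ 1  <
p1 = 1, p2 = 2 ↦ 1  <
p1 = 2, p2 = 0 ↦ 2  ≥
p1 = 2, p2 = 1 ↦ 1  <
p1 = 2, p2 = 2 ↦ 0  <
So 2 of the 9 assignments meet the threshold.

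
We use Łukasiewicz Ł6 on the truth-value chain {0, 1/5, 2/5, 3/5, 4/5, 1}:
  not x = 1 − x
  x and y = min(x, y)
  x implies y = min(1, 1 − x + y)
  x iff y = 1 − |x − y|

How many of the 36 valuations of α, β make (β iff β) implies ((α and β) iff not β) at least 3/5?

18

value 1: 3 assignments (counts)
value 4/5: 11 assignments (counts)
value 3/5: 4 assignments (counts)
value 2/5: 9 assignments
value 1/5: 2 assignments
value 0: 7 assignments
So 18 of the 36 assignments meet the threshold.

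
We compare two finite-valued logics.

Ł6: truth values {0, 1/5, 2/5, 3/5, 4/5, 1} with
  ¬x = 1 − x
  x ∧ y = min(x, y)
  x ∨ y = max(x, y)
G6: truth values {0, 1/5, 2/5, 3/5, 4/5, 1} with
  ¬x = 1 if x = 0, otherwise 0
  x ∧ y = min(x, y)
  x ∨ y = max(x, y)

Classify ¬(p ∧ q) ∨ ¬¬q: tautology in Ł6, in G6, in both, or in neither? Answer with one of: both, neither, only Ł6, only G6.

only G6

In Ł6: at p = 1/5, q = 1/5 the value is 4/5 — not a tautology.
In G6: every assignment gives 1 — tautology.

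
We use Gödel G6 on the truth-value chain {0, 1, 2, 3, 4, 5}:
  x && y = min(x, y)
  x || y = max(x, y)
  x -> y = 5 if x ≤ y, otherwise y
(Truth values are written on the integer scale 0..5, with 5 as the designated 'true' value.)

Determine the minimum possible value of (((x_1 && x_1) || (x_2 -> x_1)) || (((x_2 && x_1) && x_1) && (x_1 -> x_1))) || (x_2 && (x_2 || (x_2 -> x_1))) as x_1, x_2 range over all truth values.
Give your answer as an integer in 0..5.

1

Take x_1 = 0, x_2 = 1:
x_1 && x_1 = 0 && 0 = 0
x_2 -> x_1 = 1 -> 0 = 0
(x_1 && x_1) || (x_2 -> x_1) = 0 || 0 = 0
x_2 && x_1 = 1 && 0 = 0
(x_2 && x_1) && x_1 = 0 && 0 = 0
x_1 -> x_1 = 0 -> 0 = 5
((x_2 && x_1) && x_1) && (x_1 -> x_1) = 0 && 5 = 0
((x_1 && x_1) || (x_2 -> x_1)) || (((x_2 && x_1) && x_1) && (x_1 -> x_1)) = 0 || 0 = 0
x_2 -> x_1 = 1 -> 0 = 0
x_2 || (x_2 -> x_1) = 1 || 0 = 1
x_2 && (x_2 || (x_2 -> x_1)) = 1 && 1 = 1
(((x_1 && x_1) || (x_2 -> x_1)) || (((x_2 && x_1) && x_1) && (x_1 -> x_1))) || (x_2 && (x_2 || (x_2 -> x_1))) = 0 || 1 = 1
No assignment yields a value below 1, so this is the minimum.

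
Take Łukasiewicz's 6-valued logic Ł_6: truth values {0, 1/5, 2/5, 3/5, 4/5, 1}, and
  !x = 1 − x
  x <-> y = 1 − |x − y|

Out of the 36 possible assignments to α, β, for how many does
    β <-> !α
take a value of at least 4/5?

16

value 1: 6 assignments (counts)
value 4/5: 10 assignments (counts)
value 3/5: 8 assignments
value 2/5: 6 assignments
value 1/5: 4 assignments
value 0: 2 assignments
So 16 of the 36 assignments meet the threshold.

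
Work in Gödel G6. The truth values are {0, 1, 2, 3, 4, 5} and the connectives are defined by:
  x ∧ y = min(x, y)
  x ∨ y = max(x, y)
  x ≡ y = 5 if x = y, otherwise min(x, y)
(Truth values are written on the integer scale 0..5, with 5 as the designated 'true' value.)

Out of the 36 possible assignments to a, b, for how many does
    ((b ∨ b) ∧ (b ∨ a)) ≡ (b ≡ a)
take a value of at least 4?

value 5: 16 assignments (counts)
value 4: 2 assignments (counts)
value 3: 3 assignments
value 2: 4 assignments
value 1: 5 assignments
value 0: 6 assignments
So 18 of the 36 assignments meet the threshold.

18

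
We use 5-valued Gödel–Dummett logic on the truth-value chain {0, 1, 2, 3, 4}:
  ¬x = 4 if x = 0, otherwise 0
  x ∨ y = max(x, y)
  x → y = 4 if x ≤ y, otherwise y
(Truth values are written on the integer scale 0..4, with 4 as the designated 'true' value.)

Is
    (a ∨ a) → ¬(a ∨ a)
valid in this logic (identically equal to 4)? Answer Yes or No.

Counterexample: take a = 1.
a ∨ a = 1 ∨ 1 = 1
a ∨ a = 1 ∨ 1 = 1
¬(a ∨ a) = ¬1 = 0
(a ∨ a) → ¬(a ∨ a) = 1 → 0 = 0
This gives 0 ≠ 4.

No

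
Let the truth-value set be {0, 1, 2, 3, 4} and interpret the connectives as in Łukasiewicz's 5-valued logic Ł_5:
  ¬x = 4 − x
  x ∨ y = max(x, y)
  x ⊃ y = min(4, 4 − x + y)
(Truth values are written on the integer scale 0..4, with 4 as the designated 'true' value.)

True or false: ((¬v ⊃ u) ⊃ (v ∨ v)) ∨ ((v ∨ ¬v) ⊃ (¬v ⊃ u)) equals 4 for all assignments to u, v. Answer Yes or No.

No

Counterexample: take u = 1, v = 0.
¬v = ¬0 = 4
¬v ⊃ u = 4 ⊃ 1 = 1
v ∨ v = 0 ∨ 0 = 0
(¬v ⊃ u) ⊃ (v ∨ v) = 1 ⊃ 0 = 3
¬v = ¬0 = 4
v ∨ ¬v = 0 ∨ 4 = 4
¬v = ¬0 = 4
¬v ⊃ u = 4 ⊃ 1 = 1
(v ∨ ¬v) ⊃ (¬v ⊃ u) = 4 ⊃ 1 = 1
((¬v ⊃ u) ⊃ (v ∨ v)) ∨ ((v ∨ ¬v) ⊃ (¬v ⊃ u)) = 3 ∨ 1 = 3
This gives 3 ≠ 4.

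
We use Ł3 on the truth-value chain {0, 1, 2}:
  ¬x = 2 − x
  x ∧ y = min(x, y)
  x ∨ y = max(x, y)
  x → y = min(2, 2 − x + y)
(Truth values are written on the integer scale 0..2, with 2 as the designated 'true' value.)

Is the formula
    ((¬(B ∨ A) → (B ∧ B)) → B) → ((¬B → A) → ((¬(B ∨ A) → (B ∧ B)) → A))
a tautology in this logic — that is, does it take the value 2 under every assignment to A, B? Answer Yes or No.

No

Counterexample: take A = 0, B = 2.
B ∨ A = 2 ∨ 0 = 2
¬(B ∨ A) = ¬2 = 0
B ∧ B = 2 ∧ 2 = 2
¬(B ∨ A) → (B ∧ B) = 0 → 2 = 2
(¬(B ∨ A) → (B ∧ B)) → B = 2 → 2 = 2
¬B = ¬2 = 0
¬B → A = 0 → 0 = 2
B ∨ A = 2 ∨ 0 = 2
¬(B ∨ A) = ¬2 = 0
B ∧ B = 2 ∧ 2 = 2
¬(B ∨ A) → (B ∧ B) = 0 → 2 = 2
(¬(B ∨ A) → (B ∧ B)) → A = 2 → 0 = 0
(¬B → A) → ((¬(B ∨ A) → (B ∧ B)) → A) = 2 → 0 = 0
((¬(B ∨ A) → (B ∧ B)) → B) → ((¬B → A) → ((¬(B ∨ A) → (B ∧ B)) → A)) = 2 → 0 = 0
This gives 0 ≠ 2.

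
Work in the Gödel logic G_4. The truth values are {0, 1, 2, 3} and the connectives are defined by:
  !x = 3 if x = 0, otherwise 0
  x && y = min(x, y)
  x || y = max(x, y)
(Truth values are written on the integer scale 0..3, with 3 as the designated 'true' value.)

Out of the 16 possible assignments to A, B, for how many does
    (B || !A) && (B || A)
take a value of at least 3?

4

A = 0, B = 0 ↦ 0  <
A = 0, B = 1 ↦ 1  <
A = 0, B = 2 ↦ 2  <
A = 0, B = 3 ↦ 3  ≥
A = 1, B = 0 ↦ 0  <
A = 1, B = 1 ↦ 1  <
A = 1, B = 2 ↦ 2  <
A = 1, B = 3 ↦ 3  ≥
A = 2, B = 0 ↦ 0  <
A = 2, B = 1 ↦ 1  <
A = 2, B = 2 ↦ 2  <
A = 2, B = 3 ↦ 3  ≥
A = 3, B = 0 ↦ 0  <
A = 3, B = 1 ↦ 1  <
A = 3, B = 2 ↦ 2  <
A = 3, B = 3 ↦ 3  ≥
So 4 of the 16 assignments meet the threshold.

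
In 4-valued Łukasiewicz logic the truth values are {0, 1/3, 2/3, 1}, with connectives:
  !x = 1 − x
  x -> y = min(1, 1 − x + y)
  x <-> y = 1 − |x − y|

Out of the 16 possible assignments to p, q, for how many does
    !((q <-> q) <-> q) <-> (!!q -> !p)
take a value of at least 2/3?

12

p = 0, q = 0 ↦ 1  ≥
p = 0, q = 1/3 ↦ 2/3  ≥
p = 0, q = 2/3 ↦ 1/3  <
p = 0, q = 1 ↦ 0  <
p = 1/3, q = 0 ↦ 1  ≥
p = 1/3, q = 1/3 ↦ 2/3  ≥
p = 1/3, q = 2/3 ↦ 1/3  <
p = 1/3, q = 1 ↦ 1/3  <
p = 2/3, q = 0 ↦ 1  ≥
p = 2/3, q = 1/3 ↦ 2/3  ≥
p = 2/3, q = 2/3 ↦ 2/3  ≥
p = 2/3, q = 1 ↦ 2/3  ≥
p = 1, q = 0 ↦ 1  ≥
p = 1, q = 1/3 ↦ 1  ≥
p = 1, q = 2/3 ↦ 1  ≥
p = 1, q = 1 ↦ 1  ≥
So 12 of the 16 assignments meet the threshold.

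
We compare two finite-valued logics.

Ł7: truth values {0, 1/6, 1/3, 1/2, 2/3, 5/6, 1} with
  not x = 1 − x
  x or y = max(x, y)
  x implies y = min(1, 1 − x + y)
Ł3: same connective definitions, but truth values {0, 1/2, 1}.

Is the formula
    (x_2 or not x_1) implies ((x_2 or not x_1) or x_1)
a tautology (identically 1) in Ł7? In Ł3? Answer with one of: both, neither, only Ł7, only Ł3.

both

In Ł7: every assignment gives 1 — tautology.
In Ł3: every assignment gives 1 — tautology.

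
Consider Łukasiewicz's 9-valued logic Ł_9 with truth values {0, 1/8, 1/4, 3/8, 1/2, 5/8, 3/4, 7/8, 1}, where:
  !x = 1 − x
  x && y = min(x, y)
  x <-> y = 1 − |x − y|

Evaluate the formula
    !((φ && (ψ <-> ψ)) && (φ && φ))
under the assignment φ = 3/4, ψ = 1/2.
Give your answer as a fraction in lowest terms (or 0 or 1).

1/4

ψ <-> ψ = 1/2 <-> 1/2 = 1
φ && (ψ <-> ψ) = 3/4 && 1 = 3/4
φ && φ = 3/4 && 3/4 = 3/4
(φ && (ψ <-> ψ)) && (φ && φ) = 3/4 && 3/4 = 3/4
!((φ && (ψ <-> ψ)) && (φ && φ)) = !3/4 = 1/4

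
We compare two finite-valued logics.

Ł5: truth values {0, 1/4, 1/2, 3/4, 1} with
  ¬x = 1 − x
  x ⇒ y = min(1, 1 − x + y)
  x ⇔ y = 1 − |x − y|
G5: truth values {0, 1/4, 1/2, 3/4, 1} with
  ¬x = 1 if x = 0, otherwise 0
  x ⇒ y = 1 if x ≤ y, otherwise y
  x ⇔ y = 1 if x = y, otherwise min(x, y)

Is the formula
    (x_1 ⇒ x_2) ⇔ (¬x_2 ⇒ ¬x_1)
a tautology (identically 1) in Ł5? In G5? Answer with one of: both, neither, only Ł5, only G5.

In Ł5: every assignment gives 1 — tautology.
In G5: at x_1 = 1/2, x_2 = 1/4 the value is 1/4 — not a tautology.

only Ł5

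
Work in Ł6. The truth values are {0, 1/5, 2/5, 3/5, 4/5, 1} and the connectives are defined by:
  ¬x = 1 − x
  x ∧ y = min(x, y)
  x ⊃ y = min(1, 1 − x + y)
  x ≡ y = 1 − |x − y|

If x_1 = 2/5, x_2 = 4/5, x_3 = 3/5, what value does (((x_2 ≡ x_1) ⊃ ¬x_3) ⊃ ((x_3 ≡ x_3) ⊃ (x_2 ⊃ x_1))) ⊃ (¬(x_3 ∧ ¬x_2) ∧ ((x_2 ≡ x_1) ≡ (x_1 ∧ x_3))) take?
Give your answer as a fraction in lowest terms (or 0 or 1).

x_2 ≡ x_1 = 4/5 ≡ 2/5 = 3/5
¬x_3 = ¬3/5 = 2/5
(x_2 ≡ x_1) ⊃ ¬x_3 = 3/5 ⊃ 2/5 = 4/5
x_3 ≡ x_3 = 3/5 ≡ 3/5 = 1
x_2 ⊃ x_1 = 4/5 ⊃ 2/5 = 3/5
(x_3 ≡ x_3) ⊃ (x_2 ⊃ x_1) = 1 ⊃ 3/5 = 3/5
((x_2 ≡ x_1) ⊃ ¬x_3) ⊃ ((x_3 ≡ x_3) ⊃ (x_2 ⊃ x_1)) = 4/5 ⊃ 3/5 = 4/5
¬x_2 = ¬4/5 = 1/5
x_3 ∧ ¬x_2 = 3/5 ∧ 1/5 = 1/5
¬(x_3 ∧ ¬x_2) = ¬1/5 = 4/5
x_2 ≡ x_1 = 4/5 ≡ 2/5 = 3/5
x_1 ∧ x_3 = 2/5 ∧ 3/5 = 2/5
(x_2 ≡ x_1) ≡ (x_1 ∧ x_3) = 3/5 ≡ 2/5 = 4/5
¬(x_3 ∧ ¬x_2) ∧ ((x_2 ≡ x_1) ≡ (x_1 ∧ x_3)) = 4/5 ∧ 4/5 = 4/5
(((x_2 ≡ x_1) ⊃ ¬x_3) ⊃ ((x_3 ≡ x_3) ⊃ (x_2 ⊃ x_1))) ⊃ (¬(x_3 ∧ ¬x_2) ∧ ((x_2 ≡ x_1) ≡ (x_1 ∧ x_3))) = 4/5 ⊃ 4/5 = 1

1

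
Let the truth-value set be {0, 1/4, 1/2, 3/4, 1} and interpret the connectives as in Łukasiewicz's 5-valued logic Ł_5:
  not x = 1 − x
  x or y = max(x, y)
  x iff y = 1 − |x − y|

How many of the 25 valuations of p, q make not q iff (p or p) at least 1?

value 1: 5 assignments (counts)
value 3/4: 8 assignments
value 1/2: 6 assignments
value 1/4: 4 assignments
value 0: 2 assignments
So 5 of the 25 assignments meet the threshold.

5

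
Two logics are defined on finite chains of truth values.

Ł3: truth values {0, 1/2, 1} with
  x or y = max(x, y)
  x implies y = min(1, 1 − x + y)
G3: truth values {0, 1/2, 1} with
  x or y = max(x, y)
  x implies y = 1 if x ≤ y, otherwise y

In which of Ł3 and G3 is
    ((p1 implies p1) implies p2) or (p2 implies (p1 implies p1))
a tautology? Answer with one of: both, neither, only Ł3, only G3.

both

In Ł3: every assignment gives 1 — tautology.
In G3: every assignment gives 1 — tautology.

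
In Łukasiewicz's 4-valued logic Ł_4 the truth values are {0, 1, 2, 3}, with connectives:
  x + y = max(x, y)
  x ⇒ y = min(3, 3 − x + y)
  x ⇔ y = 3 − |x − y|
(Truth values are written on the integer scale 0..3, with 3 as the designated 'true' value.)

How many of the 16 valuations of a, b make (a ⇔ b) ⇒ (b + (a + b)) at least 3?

11

a = 0, b = 0 ↦ 0  <
a = 0, b = 1 ↦ 2  <
a = 0, b = 2 ↦ 3  ≥
a = 0, b = 3 ↦ 3  ≥
a = 1, b = 0 ↦ 2  <
a = 1, b = 1 ↦ 1  <
a = 1, b = 2 ↦ 3  ≥
a = 1, b = 3 ↦ 3  ≥
a = 2, b = 0 ↦ 3  ≥
a = 2, b = 1 ↦ 3  ≥
a = 2, b = 2 ↦ 2  <
a = 2, b = 3 ↦ 3  ≥
a = 3, b = 0 ↦ 3  ≥
a = 3, b = 1 ↦ 3  ≥
a = 3, b = 2 ↦ 3  ≥
a = 3, b = 3 ↦ 3  ≥
So 11 of the 16 assignments meet the threshold.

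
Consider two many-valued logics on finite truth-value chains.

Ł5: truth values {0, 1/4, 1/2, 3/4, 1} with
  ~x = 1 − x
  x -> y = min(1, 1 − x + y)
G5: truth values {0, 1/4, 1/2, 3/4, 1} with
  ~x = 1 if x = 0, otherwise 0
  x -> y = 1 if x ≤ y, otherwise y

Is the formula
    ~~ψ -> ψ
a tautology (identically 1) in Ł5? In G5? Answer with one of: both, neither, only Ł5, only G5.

only Ł5

In Ł5: every assignment gives 1 — tautology.
In G5: at ψ = 1/4 the value is 1/4 — not a tautology.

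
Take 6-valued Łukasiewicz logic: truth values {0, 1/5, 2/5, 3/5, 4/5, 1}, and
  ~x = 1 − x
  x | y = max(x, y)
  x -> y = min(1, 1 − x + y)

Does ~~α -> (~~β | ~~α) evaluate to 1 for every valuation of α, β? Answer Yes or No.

At α = 1/5, β = 1, for instance:
~α = ~1/5 = 4/5
~~α = ~4/5 = 1/5
~β = ~1 = 0
~~β = ~0 = 1
~~β | ~~α = 1 | 1/5 = 1
~~α -> (~~β | ~~α) = 1/5 -> 1 = 1
and checking the remaining 35 assignments likewise gives ≥ 1 in every case.

Yes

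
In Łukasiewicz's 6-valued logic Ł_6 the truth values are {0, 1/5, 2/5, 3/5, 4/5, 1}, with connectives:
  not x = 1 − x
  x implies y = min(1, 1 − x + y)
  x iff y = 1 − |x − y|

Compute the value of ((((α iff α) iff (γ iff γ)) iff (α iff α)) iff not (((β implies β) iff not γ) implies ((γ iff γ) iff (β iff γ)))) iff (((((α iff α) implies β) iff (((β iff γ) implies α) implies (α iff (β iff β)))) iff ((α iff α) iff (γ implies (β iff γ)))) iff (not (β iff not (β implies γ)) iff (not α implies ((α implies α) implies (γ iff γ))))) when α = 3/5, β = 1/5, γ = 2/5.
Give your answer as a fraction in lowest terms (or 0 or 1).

1/5

α iff α = 3/5 iff 3/5 = 1
γ iff γ = 2/5 iff 2/5 = 1
(α iff α) iff (γ iff γ) = 1 iff 1 = 1
α iff α = 3/5 iff 3/5 = 1
((α iff α) iff (γ iff γ)) iff (α iff α) = 1 iff 1 = 1
β implies β = 1/5 implies 1/5 = 1
not γ = not 2/5 = 3/5
(β implies β) iff not γ = 1 iff 3/5 = 3/5
γ iff γ = 2/5 iff 2/5 = 1
β iff γ = 1/5 iff 2/5 = 4/5
(γ iff γ) iff (β iff γ) = 1 iff 4/5 = 4/5
((β implies β) iff not γ) implies ((γ iff γ) iff (β iff γ)) = 3/5 implies 4/5 = 1
not (((β implies β) iff not γ) implies ((γ iff γ) iff (β iff γ))) = not 1 = 0
(((α iff α) iff (γ iff γ)) iff (α iff α)) iff not (((β implies β) iff not γ) implies ((γ iff γ) iff (β iff γ))) = 1 iff 0 = 0
α iff α = 3/5 iff 3/5 = 1
(α iff α) implies β = 1 implies 1/5 = 1/5
β iff γ = 1/5 iff 2/5 = 4/5
(β iff γ) implies α = 4/5 implies 3/5 = 4/5
β iff β = 1/5 iff 1/5 = 1
α iff (β iff β) = 3/5 iff 1 = 3/5
((β iff γ) implies α) implies (α iff (β iff β)) = 4/5 implies 3/5 = 4/5
((α iff α) implies β) iff (((β iff γ) implies α) implies (α iff (β iff β))) = 1/5 iff 4/5 = 2/5
α iff α = 3/5 iff 3/5 = 1
β iff γ = 1/5 iff 2/5 = 4/5
γ implies (β iff γ) = 2/5 implies 4/5 = 1
(α iff α) iff (γ implies (β iff γ)) = 1 iff 1 = 1
(((α iff α) implies β) iff (((β iff γ) implies α) implies (α iff (β iff β)))) iff ((α iff α) iff (γ implies (β iff γ))) = 2/5 iff 1 = 2/5
β implies γ = 1/5 implies 2/5 = 1
not (β implies γ) = not 1 = 0
β iff not (β implies γ) = 1/5 iff 0 = 4/5
not (β iff not (β implies γ)) = not 4/5 = 1/5
not α = not 3/5 = 2/5
α implies α = 3/5 implies 3/5 = 1
γ iff γ = 2/5 iff 2/5 = 1
(α implies α) implies (γ iff γ) = 1 implies 1 = 1
not α implies ((α implies α) implies (γ iff γ)) = 2/5 implies 1 = 1
not (β iff not (β implies γ)) iff (not α implies ((α implies α) implies (γ iff γ))) = 1/5 iff 1 = 1/5
((((α iff α) implies β) iff (((β iff γ) implies α) implies (α iff (β iff β)))) iff ((α iff α) iff (γ implies (β iff γ)))) iff (not (β iff not (β implies γ)) iff (not α implies ((α implies α) implies (γ iff γ)))) = 2/5 iff 1/5 = 4/5
((((α iff α) iff (γ iff γ)) iff (α iff α)) iff not (((β implies β) iff not γ) implies ((γ iff γ) iff (β iff γ)))) iff (((((α iff α) implies β) iff (((β iff γ) implies α) implies (α iff (β iff β)))) iff ((α iff α) iff (γ implies (β iff γ)))) iff (not (β iff not (β implies γ)) iff (not α implies ((α implies α) implies (γ iff γ))))) = 0 iff 4/5 = 1/5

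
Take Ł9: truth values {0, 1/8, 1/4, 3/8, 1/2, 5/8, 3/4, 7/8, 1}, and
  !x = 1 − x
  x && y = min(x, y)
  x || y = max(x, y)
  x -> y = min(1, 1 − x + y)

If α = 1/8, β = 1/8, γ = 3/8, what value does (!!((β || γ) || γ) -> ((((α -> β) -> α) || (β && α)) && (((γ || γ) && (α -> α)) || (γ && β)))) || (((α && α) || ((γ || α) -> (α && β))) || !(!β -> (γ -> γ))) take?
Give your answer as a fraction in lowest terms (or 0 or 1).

3/4

β || γ = 1/8 || 3/8 = 3/8
(β || γ) || γ = 3/8 || 3/8 = 3/8
!((β || γ) || γ) = !3/8 = 5/8
!!((β || γ) || γ) = !5/8 = 3/8
α -> β = 1/8 -> 1/8 = 1
(α -> β) -> α = 1 -> 1/8 = 1/8
β && α = 1/8 && 1/8 = 1/8
((α -> β) -> α) || (β && α) = 1/8 || 1/8 = 1/8
γ || γ = 3/8 || 3/8 = 3/8
α -> α = 1/8 -> 1/8 = 1
(γ || γ) && (α -> α) = 3/8 && 1 = 3/8
γ && β = 3/8 && 1/8 = 1/8
((γ || γ) && (α -> α)) || (γ && β) = 3/8 || 1/8 = 3/8
(((α -> β) -> α) || (β && α)) && (((γ || γ) && (α -> α)) || (γ && β)) = 1/8 && 3/8 = 1/8
!!((β || γ) || γ) -> ((((α -> β) -> α) || (β && α)) && (((γ || γ) && (α -> α)) || (γ && β))) = 3/8 -> 1/8 = 3/4
α && α = 1/8 && 1/8 = 1/8
γ || α = 3/8 || 1/8 = 3/8
α && β = 1/8 && 1/8 = 1/8
(γ || α) -> (α && β) = 3/8 -> 1/8 = 3/4
(α && α) || ((γ || α) -> (α && β)) = 1/8 || 3/4 = 3/4
!β = !1/8 = 7/8
γ -> γ = 3/8 -> 3/8 = 1
!β -> (γ -> γ) = 7/8 -> 1 = 1
!(!β -> (γ -> γ)) = !1 = 0
((α && α) || ((γ || α) -> (α && β))) || !(!β -> (γ -> γ)) = 3/4 || 0 = 3/4
(!!((β || γ) || γ) -> ((((α -> β) -> α) || (β && α)) && (((γ || γ) && (α -> α)) || (γ && β)))) || (((α && α) || ((γ || α) -> (α && β))) || !(!β -> (γ -> γ))) = 3/4 || 3/4 = 3/4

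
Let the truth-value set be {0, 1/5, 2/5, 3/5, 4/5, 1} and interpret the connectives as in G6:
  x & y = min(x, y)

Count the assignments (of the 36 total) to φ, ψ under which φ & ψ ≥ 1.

1

value 1: 1 assignment (counts)
value 4/5: 3 assignments
value 3/5: 5 assignments
value 2/5: 7 assignments
value 1/5: 9 assignments
value 0: 11 assignments
So 1 of the 36 assignments meets the threshold.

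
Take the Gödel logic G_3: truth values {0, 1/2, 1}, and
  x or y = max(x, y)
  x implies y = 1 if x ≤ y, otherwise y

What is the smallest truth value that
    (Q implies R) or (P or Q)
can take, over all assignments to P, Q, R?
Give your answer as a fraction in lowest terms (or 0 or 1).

1/2

Take P = 0, Q = 1/2, R = 0:
Q implies R = 1/2 implies 0 = 0
P or Q = 0 or 1/2 = 1/2
(Q implies R) or (P or Q) = 0 or 1/2 = 1/2
No assignment yields a value below 1/2, so this is the minimum.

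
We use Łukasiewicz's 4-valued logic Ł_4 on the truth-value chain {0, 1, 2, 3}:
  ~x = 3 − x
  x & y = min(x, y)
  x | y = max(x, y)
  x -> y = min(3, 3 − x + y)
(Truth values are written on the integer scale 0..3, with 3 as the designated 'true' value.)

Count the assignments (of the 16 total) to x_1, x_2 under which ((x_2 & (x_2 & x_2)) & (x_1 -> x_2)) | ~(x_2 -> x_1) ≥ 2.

8

x_1 = 0, x_2 = 0 ↦ 0  <
x_1 = 0, x_2 = 1 ↦ 1  <
x_1 = 0, x_2 = 2 ↦ 2  ≥
x_1 = 0, x_2 = 3 ↦ 3  ≥
x_1 = 1, x_2 = 0 ↦ 0  <
x_1 = 1, x_2 = 1 ↦ 1  <
x_1 = 1, x_2 = 2 ↦ 2  ≥
x_1 = 1, x_2 = 3 ↦ 3  ≥
x_1 = 2, x_2 = 0 ↦ 0  <
x_1 = 2, x_2 = 1 ↦ 1  <
x_1 = 2, x_2 = 2 ↦ 2  ≥
x_1 = 2, x_2 = 3 ↦ 3  ≥
x_1 = 3, x_2 = 0 ↦ 0  <
x_1 = 3, x_2 = 1 ↦ 1  <
x_1 = 3, x_2 = 2 ↦ 2  ≥
x_1 = 3, x_2 = 3 ↦ 3  ≥
So 8 of the 16 assignments meet the threshold.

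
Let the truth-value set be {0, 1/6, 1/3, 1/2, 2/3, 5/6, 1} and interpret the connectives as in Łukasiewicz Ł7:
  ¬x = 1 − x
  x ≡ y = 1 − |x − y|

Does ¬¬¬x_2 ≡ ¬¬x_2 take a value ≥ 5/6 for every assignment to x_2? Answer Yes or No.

Counterexample: take x_2 = 0.
¬x_2 = ¬0 = 1
¬¬x_2 = ¬1 = 0
¬¬¬x_2 = ¬0 = 1
¬x_2 = ¬0 = 1
¬¬x_2 = ¬1 = 0
¬¬¬x_2 ≡ ¬¬x_2 = 1 ≡ 0 = 0
This gives 0, which is below 5/6.

No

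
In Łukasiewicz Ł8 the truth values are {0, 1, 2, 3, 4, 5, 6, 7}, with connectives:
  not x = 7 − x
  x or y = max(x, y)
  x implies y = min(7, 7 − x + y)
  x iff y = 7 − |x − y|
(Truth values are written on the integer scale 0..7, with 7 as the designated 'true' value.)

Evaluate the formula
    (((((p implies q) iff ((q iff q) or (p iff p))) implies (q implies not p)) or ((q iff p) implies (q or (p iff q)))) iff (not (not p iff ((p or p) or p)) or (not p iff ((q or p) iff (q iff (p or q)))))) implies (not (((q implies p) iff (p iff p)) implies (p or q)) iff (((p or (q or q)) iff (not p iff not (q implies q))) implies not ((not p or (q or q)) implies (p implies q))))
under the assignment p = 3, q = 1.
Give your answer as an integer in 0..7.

4

p implies q = 3 implies 1 = 5
q iff q = 1 iff 1 = 7
p iff p = 3 iff 3 = 7
(q iff q) or (p iff p) = 7 or 7 = 7
(p implies q) iff ((q iff q) or (p iff p)) = 5 iff 7 = 5
not p = not 3 = 4
q implies not p = 1 implies 4 = 7
((p implies q) iff ((q iff q) or (p iff p))) implies (q implies not p) = 5 implies 7 = 7
q iff p = 1 iff 3 = 5
p iff q = 3 iff 1 = 5
q or (p iff q) = 1 or 5 = 5
(q iff p) implies (q or (p iff q)) = 5 implies 5 = 7
(((p implies q) iff ((q iff q) or (p iff p))) implies (q implies not p)) or ((q iff p) implies (q or (p iff q))) = 7 or 7 = 7
not p = not 3 = 4
p or p = 3 or 3 = 3
(p or p) or p = 3 or 3 = 3
not p iff ((p or p) or p) = 4 iff 3 = 6
not (not p iff ((p or p) or p)) = not 6 = 1
not p = not 3 = 4
q or p = 1 or 3 = 3
p or q = 3 or 1 = 3
q iff (p or q) = 1 iff 3 = 5
(q or p) iff (q iff (p or q)) = 3 iff 5 = 5
not p iff ((q or p) iff (q iff (p or q))) = 4 iff 5 = 6
not (not p iff ((p or p) or p)) or (not p iff ((q or p) iff (q iff (p or q)))) = 1 or 6 = 6
((((p implies q) iff ((q iff q) or (p iff p))) implies (q implies not p)) or ((q iff p) implies (q or (p iff q)))) iff (not (not p iff ((p or p) or p)) or (not p iff ((q or p) iff (q iff (p or q))))) = 7 iff 6 = 6
q implies p = 1 implies 3 = 7
p iff p = 3 iff 3 = 7
(q implies p) iff (p iff p) = 7 iff 7 = 7
p or q = 3 or 1 = 3
((q implies p) iff (p iff p)) implies (p or q) = 7 implies 3 = 3
not (((q implies p) iff (p iff p)) implies (p or q)) = not 3 = 4
q or q = 1 or 1 = 1
p or (q or q) = 3 or 1 = 3
not p = not 3 = 4
q implies q = 1 implies 1 = 7
not (q implies q) = not 7 = 0
not p iff not (q implies q) = 4 iff 0 = 3
(p or (q or q)) iff (not p iff not (q implies q)) = 3 iff 3 = 7
not p = not 3 = 4
q or q = 1 or 1 = 1
not p or (q or q) = 4 or 1 = 4
p implies q = 3 implies 1 = 5
(not p or (q or q)) implies (p implies q) = 4 implies 5 = 7
not ((not p or (q or q)) implies (p implies q)) = not 7 = 0
((p or (q or q)) iff (not p iff not (q implies q))) implies not ((not p or (q or q)) implies (p implies q)) = 7 implies 0 = 0
not (((q implies p) iff (p iff p)) implies (p or q)) iff (((p or (q or q)) iff (not p iff not (q implies q))) implies not ((not p or (q or q)) implies (p implies q))) = 4 iff 0 = 3
(((((p implies q) iff ((q iff q) or (p iff p))) implies (q implies not p)) or ((q iff p) implies (q or (p iff q)))) iff (not (not p iff ((p or p) or p)) or (not p iff ((q or p) iff (q iff (p or q)))))) implies (not (((q implies p) iff (p iff p)) implies (p or q)) iff (((p or (q or q)) iff (not p iff not (q implies q))) implies not ((not p or (q or q)) implies (p implies q)))) = 6 implies 3 = 4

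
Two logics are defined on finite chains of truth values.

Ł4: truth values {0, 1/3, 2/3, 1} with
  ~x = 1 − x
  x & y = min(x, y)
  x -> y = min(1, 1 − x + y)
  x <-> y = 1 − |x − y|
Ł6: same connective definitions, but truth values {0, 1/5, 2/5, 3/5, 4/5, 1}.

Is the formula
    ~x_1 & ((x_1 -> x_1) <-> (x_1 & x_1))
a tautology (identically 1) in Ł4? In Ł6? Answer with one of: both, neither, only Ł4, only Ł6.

neither

In Ł4: at x_1 = 0 the value is 0 — not a tautology.
In Ł6: at x_1 = 0 the value is 0 — not a tautology.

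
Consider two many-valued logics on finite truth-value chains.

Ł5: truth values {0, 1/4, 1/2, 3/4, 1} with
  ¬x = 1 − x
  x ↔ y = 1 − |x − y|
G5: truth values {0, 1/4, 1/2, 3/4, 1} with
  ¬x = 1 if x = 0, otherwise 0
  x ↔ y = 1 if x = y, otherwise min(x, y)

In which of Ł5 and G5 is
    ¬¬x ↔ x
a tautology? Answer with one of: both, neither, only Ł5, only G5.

only Ł5

In Ł5: every assignment gives 1 — tautology.
In G5: at x = 1/4 the value is 1/4 — not a tautology.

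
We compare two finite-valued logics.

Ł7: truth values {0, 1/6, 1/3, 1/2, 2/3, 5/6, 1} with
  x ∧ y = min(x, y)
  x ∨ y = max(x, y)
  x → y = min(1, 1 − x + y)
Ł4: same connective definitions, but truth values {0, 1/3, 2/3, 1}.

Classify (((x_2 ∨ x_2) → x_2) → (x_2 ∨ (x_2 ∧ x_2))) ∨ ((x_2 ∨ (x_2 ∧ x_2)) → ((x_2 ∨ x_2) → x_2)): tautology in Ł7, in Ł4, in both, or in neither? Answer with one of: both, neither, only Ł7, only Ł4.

both

In Ł7: every assignment gives 1 — tautology.
In Ł4: every assignment gives 1 — tautology.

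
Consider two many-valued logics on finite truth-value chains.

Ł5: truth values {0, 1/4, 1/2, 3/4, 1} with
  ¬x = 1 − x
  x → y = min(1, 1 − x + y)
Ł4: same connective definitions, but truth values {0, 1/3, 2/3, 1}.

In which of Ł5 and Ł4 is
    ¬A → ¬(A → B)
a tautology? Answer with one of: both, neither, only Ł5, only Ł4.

neither

In Ł5: at A = 0, B = 0 the value is 0 — not a tautology.
In Ł4: at A = 0, B = 0 the value is 0 — not a tautology.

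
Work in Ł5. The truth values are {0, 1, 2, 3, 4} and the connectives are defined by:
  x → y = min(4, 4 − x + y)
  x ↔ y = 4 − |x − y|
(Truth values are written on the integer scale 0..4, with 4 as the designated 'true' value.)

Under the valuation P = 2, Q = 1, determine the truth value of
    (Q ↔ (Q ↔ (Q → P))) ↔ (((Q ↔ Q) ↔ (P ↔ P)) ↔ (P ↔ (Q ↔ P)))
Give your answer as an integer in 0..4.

3

Q → P = 1 → 2 = 4
Q ↔ (Q → P) = 1 ↔ 4 = 1
Q ↔ (Q ↔ (Q → P)) = 1 ↔ 1 = 4
Q ↔ Q = 1 ↔ 1 = 4
P ↔ P = 2 ↔ 2 = 4
(Q ↔ Q) ↔ (P ↔ P) = 4 ↔ 4 = 4
Q ↔ P = 1 ↔ 2 = 3
P ↔ (Q ↔ P) = 2 ↔ 3 = 3
((Q ↔ Q) ↔ (P ↔ P)) ↔ (P ↔ (Q ↔ P)) = 4 ↔ 3 = 3
(Q ↔ (Q ↔ (Q → P))) ↔ (((Q ↔ Q) ↔ (P ↔ P)) ↔ (P ↔ (Q ↔ P))) = 4 ↔ 3 = 3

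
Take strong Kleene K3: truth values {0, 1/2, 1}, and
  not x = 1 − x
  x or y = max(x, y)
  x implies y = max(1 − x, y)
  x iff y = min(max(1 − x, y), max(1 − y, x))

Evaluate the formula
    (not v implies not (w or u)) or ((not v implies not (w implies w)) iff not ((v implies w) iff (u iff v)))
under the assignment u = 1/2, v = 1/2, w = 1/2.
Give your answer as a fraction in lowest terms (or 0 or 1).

1/2

not v = not 1/2 = 1/2
w or u = 1/2 or 1/2 = 1/2
not (w or u) = not 1/2 = 1/2
not v implies not (w or u) = 1/2 implies 1/2 = 1/2
not v = not 1/2 = 1/2
w implies w = 1/2 implies 1/2 = 1/2
not (w implies w) = not 1/2 = 1/2
not v implies not (w implies w) = 1/2 implies 1/2 = 1/2
v implies w = 1/2 implies 1/2 = 1/2
u iff v = 1/2 iff 1/2 = 1/2
(v implies w) iff (u iff v) = 1/2 iff 1/2 = 1/2
not ((v implies w) iff (u iff v)) = not 1/2 = 1/2
(not v implies not (w implies w)) iff not ((v implies w) iff (u iff v)) = 1/2 iff 1/2 = 1/2
(not v implies not (w or u)) or ((not v implies not (w implies w)) iff not ((v implies w) iff (u iff v))) = 1/2 or 1/2 = 1/2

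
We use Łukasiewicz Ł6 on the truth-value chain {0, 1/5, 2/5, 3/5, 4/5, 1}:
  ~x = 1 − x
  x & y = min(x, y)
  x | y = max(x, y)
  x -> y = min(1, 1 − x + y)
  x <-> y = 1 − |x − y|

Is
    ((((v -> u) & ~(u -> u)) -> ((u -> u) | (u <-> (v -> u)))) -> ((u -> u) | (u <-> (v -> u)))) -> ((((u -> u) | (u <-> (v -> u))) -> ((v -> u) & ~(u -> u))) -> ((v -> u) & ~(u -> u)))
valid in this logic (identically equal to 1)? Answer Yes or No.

Yes

At u = 1/5, v = 2/5, for instance:
v -> u = 2/5 -> 1/5 = 4/5
u -> u = 1/5 -> 1/5 = 1
~(u -> u) = ~1 = 0
(v -> u) & ~(u -> u) = 4/5 & 0 = 0
u -> u = 1/5 -> 1/5 = 1
v -> u = 2/5 -> 1/5 = 4/5
u <-> (v -> u) = 1/5 <-> 4/5 = 2/5
(u -> u) | (u <-> (v -> u)) = 1 | 2/5 = 1
((v -> u) & ~(u -> u)) -> ((u -> u) | (u <-> (v -> u))) = 0 -> 1 = 1
(((v -> u) & ~(u -> u)) -> ((u -> u) | (u <-> (v -> u)))) -> ((u -> u) | (u <-> (v -> u))) = 1 -> 1 = 1
((u -> u) | (u <-> (v -> u))) -> ((v -> u) & ~(u -> u)) = 1 -> 0 = 0
(((u -> u) | (u <-> (v -> u))) -> ((v -> u) & ~(u -> u))) -> ((v -> u) & ~(u -> u)) = 0 -> 0 = 1
((((v -> u) & ~(u -> u)) -> ((u -> u) | (u <-> (v -> u)))) -> ((u -> u) | (u <-> (v -> u)))) -> ((((u -> u) | (u <-> (v -> u))) -> ((v -> u) & ~(u -> u))) -> ((v -> u) & ~(u -> u))) = 1 -> 1 = 1
and checking the remaining 35 assignments likewise gives ≥ 1 in every case.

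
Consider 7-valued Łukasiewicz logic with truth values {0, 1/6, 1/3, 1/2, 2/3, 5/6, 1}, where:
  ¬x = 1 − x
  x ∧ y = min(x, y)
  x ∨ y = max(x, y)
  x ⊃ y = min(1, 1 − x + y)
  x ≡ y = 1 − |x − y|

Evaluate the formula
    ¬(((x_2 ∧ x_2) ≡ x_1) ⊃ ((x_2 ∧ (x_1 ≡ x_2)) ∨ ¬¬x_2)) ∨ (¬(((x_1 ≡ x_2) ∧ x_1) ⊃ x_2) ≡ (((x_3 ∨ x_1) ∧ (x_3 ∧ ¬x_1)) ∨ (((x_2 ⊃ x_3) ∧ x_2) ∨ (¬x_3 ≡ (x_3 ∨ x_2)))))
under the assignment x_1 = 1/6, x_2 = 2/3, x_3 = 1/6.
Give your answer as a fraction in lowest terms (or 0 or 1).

1/6

x_2 ∧ x_2 = 2/3 ∧ 2/3 = 2/3
(x_2 ∧ x_2) ≡ x_1 = 2/3 ≡ 1/6 = 1/2
x_1 ≡ x_2 = 1/6 ≡ 2/3 = 1/2
x_2 ∧ (x_1 ≡ x_2) = 2/3 ∧ 1/2 = 1/2
¬x_2 = ¬2/3 = 1/3
¬¬x_2 = ¬1/3 = 2/3
(x_2 ∧ (x_1 ≡ x_2)) ∨ ¬¬x_2 = 1/2 ∨ 2/3 = 2/3
((x_2 ∧ x_2) ≡ x_1) ⊃ ((x_2 ∧ (x_1 ≡ x_2)) ∨ ¬¬x_2) = 1/2 ⊃ 2/3 = 1
¬(((x_2 ∧ x_2) ≡ x_1) ⊃ ((x_2 ∧ (x_1 ≡ x_2)) ∨ ¬¬x_2)) = ¬1 = 0
x_1 ≡ x_2 = 1/6 ≡ 2/3 = 1/2
(x_1 ≡ x_2) ∧ x_1 = 1/2 ∧ 1/6 = 1/6
((x_1 ≡ x_2) ∧ x_1) ⊃ x_2 = 1/6 ⊃ 2/3 = 1
¬(((x_1 ≡ x_2) ∧ x_1) ⊃ x_2) = ¬1 = 0
x_3 ∨ x_1 = 1/6 ∨ 1/6 = 1/6
¬x_1 = ¬1/6 = 5/6
x_3 ∧ ¬x_1 = 1/6 ∧ 5/6 = 1/6
(x_3 ∨ x_1) ∧ (x_3 ∧ ¬x_1) = 1/6 ∧ 1/6 = 1/6
x_2 ⊃ x_3 = 2/3 ⊃ 1/6 = 1/2
(x_2 ⊃ x_3) ∧ x_2 = 1/2 ∧ 2/3 = 1/2
¬x_3 = ¬1/6 = 5/6
x_3 ∨ x_2 = 1/6 ∨ 2/3 = 2/3
¬x_3 ≡ (x_3 ∨ x_2) = 5/6 ≡ 2/3 = 5/6
((x_2 ⊃ x_3) ∧ x_2) ∨ (¬x_3 ≡ (x_3 ∨ x_2)) = 1/2 ∨ 5/6 = 5/6
((x_3 ∨ x_1) ∧ (x_3 ∧ ¬x_1)) ∨ (((x_2 ⊃ x_3) ∧ x_2) ∨ (¬x_3 ≡ (x_3 ∨ x_2))) = 1/6 ∨ 5/6 = 5/6
¬(((x_1 ≡ x_2) ∧ x_1) ⊃ x_2) ≡ (((x_3 ∨ x_1) ∧ (x_3 ∧ ¬x_1)) ∨ (((x_2 ⊃ x_3) ∧ x_2) ∨ (¬x_3 ≡ (x_3 ∨ x_2)))) = 0 ≡ 5/6 = 1/6
¬(((x_2 ∧ x_2) ≡ x_1) ⊃ ((x_2 ∧ (x_1 ≡ x_2)) ∨ ¬¬x_2)) ∨ (¬(((x_1 ≡ x_2) ∧ x_1) ⊃ x_2) ≡ (((x_3 ∨ x_1) ∧ (x_3 ∧ ¬x_1)) ∨ (((x_2 ⊃ x_3) ∧ x_2) ∨ (¬x_3 ≡ (x_3 ∨ x_2))))) = 0 ∨ 1/6 = 1/6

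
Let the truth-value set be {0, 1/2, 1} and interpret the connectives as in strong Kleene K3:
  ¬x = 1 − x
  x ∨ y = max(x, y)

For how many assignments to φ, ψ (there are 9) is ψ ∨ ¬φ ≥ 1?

5

φ = 0, ψ = 0 ↦ 1  ≥
φ = 0, ψ = 1/2 ↦ 1  ≥
φ = 0, ψ = 1 ↦ 1  ≥
φ = 1/2, ψ = 0 ↦ 1/2  <
φ = 1/2, ψ = 1/2 ↦ 1/2  <
φ = 1/2, ψ = 1 ↦ 1  ≥
φ = 1, ψ = 0 ↦ 0  <
φ = 1, ψ = 1/2 ↦ 1/2  <
φ = 1, ψ = 1 ↦ 1  ≥
So 5 of the 9 assignments meet the threshold.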